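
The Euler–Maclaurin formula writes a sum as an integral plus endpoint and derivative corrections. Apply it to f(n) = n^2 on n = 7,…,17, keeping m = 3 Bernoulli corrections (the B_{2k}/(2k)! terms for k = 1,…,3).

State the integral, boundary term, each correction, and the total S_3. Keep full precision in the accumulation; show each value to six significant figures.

S_3 ≈ 1694.00

Integral: ∫_7^17 x^2 dx = 1523.33.
Boundary: ½(f(7) + f(17)) = ½(49.0000 + 289.000) = 169.000.
Integral + boundary = 1692.33.
k=1: B_{2}/(2)! × [f^{(1)}(17) − f^{(1)}(7)] = 1/12 × (34.0000 − 14.0000) = 1.66667.
Running total after k=1: 1694.00.
k=2: B_{4}/(4)! × [f^{(3)}(17) − f^{(3)}(7)] = −1/720 × (0.00000 − 0.00000) = 0.00000.
Running total after k=2: 1694.00.
k=3: B_{6}/(6)! × [f^{(5)}(17) − f^{(5)}(7)] = 1/30240 × (0.00000 − 0.00000) = 0.00000.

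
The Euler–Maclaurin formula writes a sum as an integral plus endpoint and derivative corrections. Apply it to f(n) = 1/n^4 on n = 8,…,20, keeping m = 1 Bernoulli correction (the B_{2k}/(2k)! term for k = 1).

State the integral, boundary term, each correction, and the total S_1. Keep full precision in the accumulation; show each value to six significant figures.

S_1 ≈ 0.000744639

∫_8^20 1/x^4 dx evaluates to 0.000609375.
½[f(8) + f(20)] = ½[0.000244141 + 6.25000e-06] = 0.000125195.
Running total after boundary: 0.000734570.
Correction k=1: B_{2}/2! · (f^{(1)}(20) − f^{(1)}(8)) = 1/12 · (-1.25000e-06 − (-0.000122070)) = 1.00684e-05.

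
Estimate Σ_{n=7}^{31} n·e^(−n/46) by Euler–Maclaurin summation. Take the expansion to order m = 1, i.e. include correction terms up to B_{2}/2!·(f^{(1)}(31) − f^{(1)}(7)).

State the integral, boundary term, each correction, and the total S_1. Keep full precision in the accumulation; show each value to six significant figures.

S_1 ≈ 299.316

∫_7^31 x·e^(−x/46) dx evaluates to 288.456.
Endpoint term: (f(7) + f(31))/2 = (6.01187 + 15.8010)/2 = 10.9064.
So far: 299.362.
k=1: B_{2}/(2)! × [f^{(1)}(31) − f^{(1)}(7)] = 1/12 × (0.166210 − 0.728146) = -0.0468280.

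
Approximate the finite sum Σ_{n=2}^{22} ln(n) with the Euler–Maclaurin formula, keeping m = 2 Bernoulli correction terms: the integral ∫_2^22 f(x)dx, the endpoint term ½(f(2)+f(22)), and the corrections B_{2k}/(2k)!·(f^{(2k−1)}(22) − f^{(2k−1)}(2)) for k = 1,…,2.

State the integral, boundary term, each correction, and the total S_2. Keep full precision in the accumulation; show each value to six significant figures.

S_2 ≈ 48.4712

The integral term ∫_2^22 ln(x) dx = 46.6166.
Boundary: ½(f(2) + f(22)) = ½(0.693147 + 3.09104) = 1.89209.
Running total after boundary: 48.5087.
k=1: B_{2}/(2)! × [f^{(1)}(22) − f^{(1)}(2)] = 1/12 × (0.0454545 − 0.500000) = -0.0378788.
Running total after k=1: 48.4709.
k=2: B_{4}/(4)! × [f^{(3)}(22) − f^{(3)}(2)] = −1/720 × (0.000187829 − 0.250000) = 0.000346961.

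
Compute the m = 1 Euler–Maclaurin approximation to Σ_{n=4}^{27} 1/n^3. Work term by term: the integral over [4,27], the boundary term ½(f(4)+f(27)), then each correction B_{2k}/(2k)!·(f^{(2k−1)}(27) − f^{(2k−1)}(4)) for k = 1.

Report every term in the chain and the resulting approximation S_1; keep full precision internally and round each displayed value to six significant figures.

Integral: ∫_4^27 1/x^3 dx = 0.0305641.
½[f(4) + f(27)] = ½[0.0156250 + 5.08053e-05] = 0.00783790.
Integral + boundary = 0.0384020.
Order-1 term: 1/12 · (-5.64503e-06 − (-0.0117188)) = 0.000976092.

S_1 ≈ 0.0393781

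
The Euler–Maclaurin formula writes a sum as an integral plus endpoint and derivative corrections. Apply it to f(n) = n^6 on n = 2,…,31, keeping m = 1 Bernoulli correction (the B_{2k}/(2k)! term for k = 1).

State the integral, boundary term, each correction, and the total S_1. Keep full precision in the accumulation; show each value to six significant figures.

S_1 ≈ 4.38844e+09

The integral term ∫_2^31 x^6 dx = 3.93037e+09.
Boundary: ½(f(2) + f(31)) = ½(64.0000 + 8.87504e+08) = 4.43752e+08.
Running total after boundary: 4.37413e+09.
k=1: B_{2}/(2)! × [f^{(1)}(31) − f^{(1)}(2)] = 1/12 × (1.71775e+08 − 192.000) = 1.43146e+07.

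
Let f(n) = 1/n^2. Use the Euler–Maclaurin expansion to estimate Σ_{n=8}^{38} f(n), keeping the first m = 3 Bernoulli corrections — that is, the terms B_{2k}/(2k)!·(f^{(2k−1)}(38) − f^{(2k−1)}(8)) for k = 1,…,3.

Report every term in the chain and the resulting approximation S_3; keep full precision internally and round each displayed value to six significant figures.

Integral: ∫_8^38 1/x^2 dx = 0.0986842.
Boundary: ½(f(8) + f(38)) = ½(0.0156250 + 0.000692521) = 0.00815876.
So far: 0.106843.
Correction k=1: B_{2}/2! · (f^{(1)}(38) − f^{(1)}(8)) = 1/12 · (-3.64485e-05 − (-0.00390625)) = 0.000322483.
Partial sum through k=1: 0.107165.
Correction k=2: B_{4}/4! · (f^{(3)}(38) − f^{(3)}(8)) = −1/720 · (-3.02896e-07 − (-0.000732422)) = -1.01683e-06.
Partial sum through k=2: 0.107164.
Correction k=3: B_{6}/6! · (f^{(5)}(38) − f^{(5)}(8)) = 1/30240 · (-6.29285e-09 − (-0.000343323)) = 1.13531e-08.

S_3 ≈ 0.107164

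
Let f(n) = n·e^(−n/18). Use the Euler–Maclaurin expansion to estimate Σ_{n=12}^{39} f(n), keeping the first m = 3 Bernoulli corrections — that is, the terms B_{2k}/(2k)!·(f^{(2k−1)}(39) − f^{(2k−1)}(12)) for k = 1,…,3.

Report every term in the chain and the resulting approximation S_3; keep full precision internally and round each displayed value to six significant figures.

The integral term ∫_12^39 x·e^(−x/18) dx = 159.708.
Endpoint term: (f(12) + f(39))/2 = (6.16101 + 4.46779)/2 = 5.31440.
So far: 165.022.
k=1: B_{2}/(2)! × [f^{(1)}(39) − f^{(1)}(12)] = 1/12 × (-0.133652 − 0.171139) = -0.0253993.
Partial sum through k=1: 164.997.
k=2: B_{4}/(4)! × [f^{(3)}(39) − f^{(3)}(12)] = −1/720 × (0.000294647 − 0.00369745) = 4.72611e-06.
Partial sum through k=2: 164.997.
k=3: B_{6}/(6)! × [f^{(5)}(39) − f^{(5)}(12)] = 1/30240 × (3.09198e-06 − 2.11935e-05) = -5.98595e-10.

S_3 ≈ 164.997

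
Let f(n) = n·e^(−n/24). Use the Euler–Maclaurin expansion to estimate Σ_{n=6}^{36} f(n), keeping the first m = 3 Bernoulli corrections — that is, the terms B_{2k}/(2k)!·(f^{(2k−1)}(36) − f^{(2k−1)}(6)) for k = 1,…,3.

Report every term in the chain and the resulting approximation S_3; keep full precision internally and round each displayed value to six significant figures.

The integral term ∫_6^36 x·e^(−x/24) dx = 239.429.
½[f(6) + f(36)] = ½[4.67280 + 8.03269] = 6.35275.
Running total after boundary: 245.782.
k=1: B_{2}/(2)! × [f^{(1)}(36) − f^{(1)}(6)] = 1/12 × (-0.111565 − 0.584101) = -0.0579721.
Running total after k=1: 245.724.
k=2: B_{4}/(4)! × [f^{(3)}(36) − f^{(3)}(6)] = −1/720 × (0.000581068 − 0.00371823) = 4.35717e-06.
Running total after k=2: 245.724.
k=3: B_{6}/(6)! × [f^{(5)}(36) − f^{(5)}(6)] = 1/30240 × (2.35386e-06 − 1.11500e-05) = -2.90878e-10.

S_3 ≈ 245.724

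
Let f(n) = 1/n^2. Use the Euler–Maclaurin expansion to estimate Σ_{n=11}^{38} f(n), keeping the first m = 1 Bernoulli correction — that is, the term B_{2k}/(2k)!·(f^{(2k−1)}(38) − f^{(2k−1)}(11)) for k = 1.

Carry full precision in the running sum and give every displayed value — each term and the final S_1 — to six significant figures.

The integral term ∫_11^38 1/x^2 dx = 0.0645933.
Endpoint term: (f(11) + f(38))/2 = (0.00826446 + 0.000692521)/2 = 0.00447849.
Integral + boundary = 0.0690718.
Order-1 term: 1/12 · (-3.64485e-05 − (-0.00150263)) = 0.000122182.

S_1 ≈ 0.0691940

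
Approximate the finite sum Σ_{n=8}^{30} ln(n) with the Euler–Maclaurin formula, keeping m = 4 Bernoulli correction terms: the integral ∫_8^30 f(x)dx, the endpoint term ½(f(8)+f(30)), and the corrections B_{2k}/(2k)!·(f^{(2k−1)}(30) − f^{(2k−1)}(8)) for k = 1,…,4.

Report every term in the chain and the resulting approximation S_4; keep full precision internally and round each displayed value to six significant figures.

Integral: ∫_8^30 ln(x) dx = 63.4004.
Boundary: ½(f(8) + f(30)) = ½(2.07944 + 3.40120) = 2.74032.
So far: 66.1407.
Order-1 term: 1/12 · (0.0333333 − 0.125000) = -0.00763889.
Running total after k=1: 66.1331.
Order-2 term: −1/720 · (7.40741e-05 − 0.00390625) = 5.32247e-06.
Running total after k=2: 66.1331.
Order-3 term: 1/30240 · (9.87654e-07 − 0.000732422) = -2.41876e-08.
Running total after k=3: 66.1331.
Order-4 term: −1/1209600 · (3.29218e-08 − 0.000343323) = 2.83804e-10.

S_4 ≈ 66.1331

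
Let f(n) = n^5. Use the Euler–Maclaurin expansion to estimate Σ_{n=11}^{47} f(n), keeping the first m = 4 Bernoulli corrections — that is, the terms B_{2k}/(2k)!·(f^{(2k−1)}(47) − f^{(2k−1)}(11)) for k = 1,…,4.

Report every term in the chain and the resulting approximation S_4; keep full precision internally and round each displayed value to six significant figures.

S_4 ≈ 1.91302e+09

The integral term ∫_11^47 x^5 dx = 1.79624e+09.
Endpoint term: (f(11) + f(47))/2 = (161051 + 2.29345e+08)/2 = 1.14753e+08.
Running total after boundary: 1.91099e+09.
Order-1 term: 1/12 · (2.43984e+07 − 73205.0) = 2.02710e+06.
After k=1: 1.91302e+09.
Order-2 term: −1/720 · (132540 − 7260.00) = -174.000.
After k=2: 1.91302e+09.
Order-3 term: 1/30240 · (120.000 − 120.000) = 0.00000.
After k=3: 1.91302e+09.
Order-4 term: −1/1209600 · (0.00000 − 0.00000) = 0.00000.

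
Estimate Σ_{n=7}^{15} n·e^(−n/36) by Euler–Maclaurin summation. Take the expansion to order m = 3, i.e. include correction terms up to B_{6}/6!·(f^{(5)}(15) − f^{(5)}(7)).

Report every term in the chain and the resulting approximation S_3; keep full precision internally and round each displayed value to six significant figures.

Integral: ∫_7^15 x·e^(−x/36) dx = 64.0901.
Boundary: ½(f(7) + f(15)) = ½(5.76304 + 9.88861) = 7.82583.
Running total after boundary: 71.9159.
Order-1 term: 1/12 · (0.384557 − 0.663207) = -0.0232209.
Running total after k=1: 71.8927.
Order-2 term: −1/720 · (0.00131407 − 0.00178225) = 6.50241e-07.
Running total after k=2: 71.8927.
Order-3 term: 1/30240 · (1.79893e-06 − 2.35552e-06) = -1.84057e-11.

S_3 ≈ 71.8927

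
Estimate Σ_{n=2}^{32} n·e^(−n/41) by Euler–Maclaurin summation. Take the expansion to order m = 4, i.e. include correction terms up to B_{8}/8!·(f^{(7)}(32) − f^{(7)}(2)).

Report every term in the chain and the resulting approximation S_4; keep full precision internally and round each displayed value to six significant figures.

S_4 ≈ 315.940

The integral term ∫_2^32 x·e^(−x/41) dx = 307.724.
Endpoint term: (f(2) + f(32))/2 = (1.90478 + 14.6618)/2 = 8.28331.
So far: 316.007.
k=1: B_{2}/(2)! × [f^{(1)}(32) − f^{(1)}(2)] = 1/12 × (0.100577 − 0.905932) = -0.0671130.
After k=1: 315.940.
k=2: B_{4}/(4)! × [f^{(3)}(32) − f^{(3)}(2)] = −1/720 × (0.000604962 − 0.00167205) = 1.48206e-06.
After k=2: 315.940.
k=3: B_{6}/(6)! × [f^{(5)}(32) − f^{(5)}(2)] = 1/30240 × (6.84172e-07 − 1.66875e-06) = -3.25588e-11.
After k=3: 315.940.
k=4: B_{8}/(8)! × [f^{(7)}(32) − f^{(7)}(2)] = −1/1209600 × (5.99918e-10 − 1.39371e-09) = 6.56245e-16.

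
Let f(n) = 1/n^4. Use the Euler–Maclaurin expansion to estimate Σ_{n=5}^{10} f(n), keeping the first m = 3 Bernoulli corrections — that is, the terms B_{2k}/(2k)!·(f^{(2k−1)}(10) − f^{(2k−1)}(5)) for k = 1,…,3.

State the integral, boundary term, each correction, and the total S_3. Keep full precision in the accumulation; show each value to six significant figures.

S_3 ≈ 0.00328466

The integral term ∫_5^10 1/x^4 dx = 0.00233333.
Endpoint term: (f(5) + f(10))/2 = (0.00160000 + 0.000100000)/2 = 0.000850000.
Running total after boundary: 0.00318333.
k=1: B_{2}/(2)! × [f^{(1)}(10) − f^{(1)}(5)] = 1/12 × (-4.00000e-05 − (-0.00128000)) = 0.000103333.
Running total after k=1: 0.00328667.
k=2: B_{4}/(4)! × [f^{(3)}(10) − f^{(3)}(5)] = −1/720 × (-1.20000e-05 − (-0.00153600)) = -2.11667e-06.
Running total after k=2: 0.00328455.
k=3: B_{6}/(6)! × [f^{(5)}(10) − f^{(5)}(5)] = 1/30240 × (-6.72000e-06 − (-0.00344064)) = 1.13556e-07.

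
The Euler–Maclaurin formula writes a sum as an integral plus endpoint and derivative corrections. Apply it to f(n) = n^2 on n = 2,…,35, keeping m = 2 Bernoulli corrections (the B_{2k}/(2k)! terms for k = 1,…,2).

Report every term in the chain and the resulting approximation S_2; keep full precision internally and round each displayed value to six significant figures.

Integral: ∫_2^35 x^2 dx = 14289.0.
Endpoint term: (f(2) + f(35))/2 = (4.00000 + 1225.00)/2 = 614.500.
Running total after boundary: 14903.5.
Correction k=1: B_{2}/2! · (f^{(1)}(35) − f^{(1)}(2)) = 1/12 · (70.0000 − 4.00000) = 5.50000.
Partial sum through k=1: 14909.0.
Correction k=2: B_{4}/4! · (f^{(3)}(35) − f^{(3)}(2)) = −1/720 · (0.00000 − 0.00000) = 0.00000.

S_2 ≈ 14909.0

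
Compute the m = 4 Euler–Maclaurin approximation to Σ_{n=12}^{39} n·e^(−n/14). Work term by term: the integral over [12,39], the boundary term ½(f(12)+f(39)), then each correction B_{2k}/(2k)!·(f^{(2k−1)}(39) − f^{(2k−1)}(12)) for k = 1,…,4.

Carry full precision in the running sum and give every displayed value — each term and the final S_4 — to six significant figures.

The integral term ∫_12^39 x·e^(−x/14) dx = 108.701.
Boundary: ½(f(12) + f(39)) = ½(5.09247 + 2.40572) = 3.74909.
Integral + boundary = 112.451.
k=1: B_{2}/(2)! × [f^{(1)}(39) − f^{(1)}(12)] = 1/12 × (-0.110152 − 0.0606247) = -0.0142314.
Partial sum through k=1: 112.436.
k=2: B_{4}/(4)! × [f^{(3)}(39) − f^{(3)}(12)] = −1/720 × (6.74399e-05 − 0.00463964) = 6.35028e-06.
Partial sum through k=2: 112.436.
k=3: B_{6}/(6)! × [f^{(5)}(39) − f^{(5)}(12)] = 1/30240 × (3.55550e-06 − 4.57652e-05) = -1.39582e-09.
Partial sum through k=3: 112.436.
k=4: B_{8}/(8)! × [f^{(7)}(39) − f^{(7)}(12)] = −1/1209600 × (3.45251e-08 − 3.46218e-07) = 2.57683e-13.

S_4 ≈ 112.436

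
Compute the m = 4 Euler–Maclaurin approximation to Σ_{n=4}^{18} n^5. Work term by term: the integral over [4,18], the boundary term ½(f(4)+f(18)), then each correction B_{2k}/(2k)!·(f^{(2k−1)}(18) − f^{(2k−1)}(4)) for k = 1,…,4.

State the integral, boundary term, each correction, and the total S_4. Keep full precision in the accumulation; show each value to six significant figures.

The integral term ∫_4^18 x^5 dx = 5.66802e+06.
Boundary: ½(f(4) + f(18)) = ½(1024.00 + 1.88957e+06) = 945296.
Running total after boundary: 6.61332e+06.
Correction k=1: B_{2}/2! · (f^{(1)}(18) − f^{(1)}(4)) = 1/12 · (524880 − 1280.00) = 43633.3.
Partial sum through k=1: 6.65695e+06.
Correction k=2: B_{4}/4! · (f^{(3)}(18) − f^{(3)}(4)) = −1/720 · (19440.0 − 960.000) = -25.6667.
Partial sum through k=2: 6.65692e+06.
Correction k=3: B_{6}/6! · (f^{(5)}(18) − f^{(5)}(4)) = 1/30240 · (120.000 − 120.000) = 0.00000.
Partial sum through k=3: 6.65692e+06.
Correction k=4: B_{8}/8! · (f^{(7)}(18) − f^{(7)}(4)) = −1/1209600 · (0.00000 − 0.00000) = 0.00000.

S_4 ≈ 6.65692e+06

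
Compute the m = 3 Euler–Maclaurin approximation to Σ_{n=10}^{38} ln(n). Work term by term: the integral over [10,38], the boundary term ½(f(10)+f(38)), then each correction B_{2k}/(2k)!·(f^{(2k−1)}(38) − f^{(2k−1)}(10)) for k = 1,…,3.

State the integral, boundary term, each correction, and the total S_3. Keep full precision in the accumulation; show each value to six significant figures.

S_3 ≈ 90.1664

∫_10^38 ln(x) dx evaluates to 87.2024.
Boundary: ½(f(10) + f(38)) = ½(2.30259 + 3.63759) = 2.97009.
Integral + boundary = 90.1725.
Order-1 term: 1/12 · (0.0263158 − 0.100000) = -0.00614035.
Partial sum through k=1: 90.1664.
Order-2 term: −1/720 · (3.64485e-05 − 0.00200000) = 2.72715e-06.
Partial sum through k=2: 90.1664.
Order-3 term: 1/30240 · (3.02896e-07 − 0.000240000) = -7.92649e-09.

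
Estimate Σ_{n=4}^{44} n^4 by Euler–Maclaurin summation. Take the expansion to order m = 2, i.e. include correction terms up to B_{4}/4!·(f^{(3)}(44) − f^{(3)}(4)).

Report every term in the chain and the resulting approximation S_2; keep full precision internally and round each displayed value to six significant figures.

Integral: ∫_4^44 x^4 dx = 3.29830e+07.
½[f(4) + f(44)] = ½[256.000 + 3.74810e+06] = 1.87418e+06.
So far: 3.48572e+07.
Correction k=1: B_{2}/2! · (f^{(1)}(44) − f^{(1)}(4)) = 1/12 · (340736 − 256.000) = 28373.3.
After k=1: 3.48856e+07.
Correction k=2: B_{4}/4! · (f^{(3)}(44) − f^{(3)}(4)) = −1/720 · (1056.00 − 96.0000) = -1.33333.

S_2 ≈ 3.48856e+07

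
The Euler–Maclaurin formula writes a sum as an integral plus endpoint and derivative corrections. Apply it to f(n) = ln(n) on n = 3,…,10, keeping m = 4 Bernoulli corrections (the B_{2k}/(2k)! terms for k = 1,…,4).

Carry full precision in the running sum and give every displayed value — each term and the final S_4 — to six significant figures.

∫_3^10 ln(x) dx evaluates to 12.7300.
½[f(3) + f(10)] = ½[1.09861 + 2.30259] = 1.70060.
Running total after boundary: 14.4306.
Correction k=1: B_{2}/2! · (f^{(1)}(10) − f^{(1)}(3)) = 1/12 · (0.100000 − 0.333333) = -0.0194444.
Partial sum through k=1: 14.4112.
Correction k=2: B_{4}/4! · (f^{(3)}(10) − f^{(3)}(3)) = −1/720 · (0.00200000 − 0.0740741) = 0.000100103.
Partial sum through k=2: 14.4113.
Correction k=3: B_{6}/6! · (f^{(5)}(10) − f^{(5)}(3)) = 1/30240 · (0.000240000 − 0.0987654) = -3.25812e-06.
Partial sum through k=3: 14.4113.
Correction k=4: B_{8}/8! · (f^{(7)}(10) − f^{(7)}(3)) = −1/1209600 · (7.20000e-05 − 0.329218) = 2.72112e-07.

S_4 ≈ 14.4113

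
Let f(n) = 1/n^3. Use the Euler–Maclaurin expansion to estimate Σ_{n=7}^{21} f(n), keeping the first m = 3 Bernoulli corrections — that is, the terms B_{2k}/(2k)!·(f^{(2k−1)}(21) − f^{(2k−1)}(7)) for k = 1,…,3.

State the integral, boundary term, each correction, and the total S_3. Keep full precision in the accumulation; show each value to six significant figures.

∫_7^21 1/x^3 dx evaluates to 0.00907029.
Boundary: ½(f(7) + f(21)) = ½(0.00291545 + 0.000107980) = 0.00151172.
Integral + boundary = 0.0105820.
Correction k=1: B_{2}/2! · (f^{(1)}(21) − f^{(1)}(7)) = 1/12 · (-1.54257e-05 − (-0.00124948)) = 0.000102838.
Running total after k=1: 0.0106848.
Correction k=2: B_{4}/4! · (f^{(3)}(21) − f^{(3)}(7)) = −1/720 · (-6.99577e-07 − (-0.000509992)) = -7.07350e-07.
Running total after k=2: 0.0106841.
Correction k=3: B_{6}/6! · (f^{(5)}(21) − f^{(5)}(7)) = 1/30240 · (-6.66264e-08 − (-0.000437136)) = 1.44533e-08.

S_3 ≈ 0.0106842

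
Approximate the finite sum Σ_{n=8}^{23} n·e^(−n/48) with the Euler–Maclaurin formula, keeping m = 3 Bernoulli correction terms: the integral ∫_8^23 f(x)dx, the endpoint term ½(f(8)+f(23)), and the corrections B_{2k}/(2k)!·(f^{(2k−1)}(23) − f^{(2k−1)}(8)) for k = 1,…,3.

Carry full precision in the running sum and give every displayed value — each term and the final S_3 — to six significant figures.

The integral term ∫_8^23 x·e^(−x/48) dx = 164.771.
Endpoint term: (f(8) + f(23))/2 = (6.77185 + 14.2439)/2 = 10.5079.
Integral + boundary = 175.279.
Correction k=1: B_{2}/2! · (f^{(1)}(23) − f^{(1)}(8)) = 1/12 · (0.322552 − 0.705401) = -0.0319041.
Running total after k=1: 175.247.
Correction k=2: B_{4}/4! · (f^{(3)}(23) − f^{(3)}(8)) = −1/720 · (0.000677583 − 0.00104096) = 5.04687e-07.
Running total after k=2: 175.247.
Correction k=3: B_{6}/6! · (f^{(5)}(23) − f^{(5)}(8)) = 1/30240 · (5.27417e-07 − 7.70725e-07) = -8.04590e-12.

S_3 ≈ 175.247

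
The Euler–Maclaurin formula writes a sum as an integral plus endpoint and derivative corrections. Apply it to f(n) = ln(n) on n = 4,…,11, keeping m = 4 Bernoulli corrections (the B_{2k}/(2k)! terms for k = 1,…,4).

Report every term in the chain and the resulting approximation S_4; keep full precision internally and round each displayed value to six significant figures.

∫_4^11 ln(x) dx evaluates to 13.8317.
½[f(4) + f(11)] = ½[1.38629 + 2.39790] = 1.89209.
Integral + boundary = 15.7238.
k=1: B_{2}/(2)! × [f^{(1)}(11) − f^{(1)}(4)] = 1/12 × (0.0909091 − 0.250000) = -0.0132576.
Running total after k=1: 15.7105.
k=2: B_{4}/(4)! × [f^{(3)}(11) − f^{(3)}(4)] = −1/720 × (0.00150263 − 0.0312500) = 4.13158e-05.
Running total after k=2: 15.7105.
k=3: B_{6}/(6)! × [f^{(5)}(11) − f^{(5)}(4)] = 1/30240 × (0.000149021 − 0.0234375) = -7.70122e-07.
Running total after k=3: 15.7105.
k=4: B_{8}/(8)! × [f^{(7)}(11) − f^{(7)}(4)] = −1/1209600 × (3.69474e-05 − 0.0439453) = 3.62999e-08.

S_4 ≈ 15.7105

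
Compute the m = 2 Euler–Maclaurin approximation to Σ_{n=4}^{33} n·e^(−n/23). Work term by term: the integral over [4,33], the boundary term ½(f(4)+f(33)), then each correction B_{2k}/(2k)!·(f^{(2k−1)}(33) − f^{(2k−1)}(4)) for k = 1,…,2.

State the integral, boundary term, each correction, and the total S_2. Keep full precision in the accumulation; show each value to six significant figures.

The integral term ∫_4^33 x·e^(−x/23) dx = 215.110.
½[f(4) + f(33)] = ½[3.36148 + 7.85952] = 5.61050.
So far: 220.721.
Order-1 term: 1/12 · (-0.103551 − 0.694219) = -0.0664808.
Partial sum through k=1: 220.654.
Order-2 term: −1/720 · (0.000704694 − 0.00448952) = 5.25671e-06.

S_2 ≈ 220.655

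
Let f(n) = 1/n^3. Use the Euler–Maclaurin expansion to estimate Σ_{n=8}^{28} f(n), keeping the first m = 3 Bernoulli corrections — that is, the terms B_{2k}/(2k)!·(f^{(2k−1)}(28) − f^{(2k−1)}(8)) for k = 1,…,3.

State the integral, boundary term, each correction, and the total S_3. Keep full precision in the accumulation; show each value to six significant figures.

∫_8^28 1/x^3 dx evaluates to 0.00717474.
½[f(8) + f(28)] = ½[0.00195312 + 4.55539e-05] = 0.000999339.
Running total after boundary: 0.00817408.
Order-1 term: 1/12 · (-4.88078e-06 − (-0.000732422)) = 6.06284e-05.
After k=1: 0.00823471.
Order-2 term: −1/720 · (-1.24510e-07 − (-0.000228882)) = -3.17719e-07.
After k=2: 0.00823440.
Order-3 term: 1/30240 · (-6.67016e-09 − (-0.000150204)) = 4.96683e-09.

S_3 ≈ 0.00823440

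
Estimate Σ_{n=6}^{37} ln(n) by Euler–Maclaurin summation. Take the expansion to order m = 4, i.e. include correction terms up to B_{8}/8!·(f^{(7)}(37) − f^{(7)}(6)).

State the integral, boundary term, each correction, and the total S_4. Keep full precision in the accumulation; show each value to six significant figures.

Integral: ∫_6^37 ln(x) dx = 91.8534.
Boundary: ½(f(6) + f(37)) = ½(1.79176 + 3.61092) = 2.70134.
So far: 94.5547.
Correction k=1: B_{2}/2! · (f^{(1)}(37) − f^{(1)}(6)) = 1/12 · (0.0270270 − 0.166667) = -0.0116366.
After k=1: 94.5431.
Correction k=2: B_{4}/4! · (f^{(3)}(37) − f^{(3)}(6)) = −1/720 · (3.94843e-05 − 0.00925926) = 1.28052e-05.
After k=2: 94.5431.
Correction k=3: B_{6}/6! · (f^{(5)}(37) − f^{(5)}(6)) = 1/30240 · (3.46101e-07 − 0.00308642) = -1.02053e-07.
After k=3: 94.5431.
Correction k=4: B_{8}/8! · (f^{(7)}(37) − f^{(7)}(6)) = −1/1209600 · (7.58439e-09 − 0.00257202) = 2.12633e-09.

S_4 ≈ 94.5431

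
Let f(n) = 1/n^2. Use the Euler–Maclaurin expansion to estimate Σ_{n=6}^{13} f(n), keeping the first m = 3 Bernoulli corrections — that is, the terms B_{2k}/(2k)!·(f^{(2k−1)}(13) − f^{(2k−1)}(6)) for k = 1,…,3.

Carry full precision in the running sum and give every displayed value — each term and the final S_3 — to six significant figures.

S_3 ≈ 0.107283

∫_6^13 1/x^2 dx evaluates to 0.0897436.
Endpoint term: (f(6) + f(13))/2 = (0.0277778 + 0.00591716)/2 = 0.0168475.
Running total after boundary: 0.106591.
Order-1 term: 1/12 · (-0.000910332 − (-0.00925926)) = 0.000695744.
Partial sum through k=1: 0.107287.
Order-2 term: −1/720 · (-6.46390e-05 − (-0.00308642)) = -4.19692e-06.
Partial sum through k=2: 0.107283.
Order-3 term: 1/30240 · (-1.14744e-05 − (-0.00257202)) = 8.46740e-08.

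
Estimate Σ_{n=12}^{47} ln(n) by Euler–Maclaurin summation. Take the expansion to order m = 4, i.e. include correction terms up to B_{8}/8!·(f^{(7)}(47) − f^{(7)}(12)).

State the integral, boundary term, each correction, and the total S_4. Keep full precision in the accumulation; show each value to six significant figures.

∫_12^47 ln(x) dx evaluates to 116.138.
½[f(12) + f(47)] = ½[2.48491 + 3.85015] = 3.16753.
Integral + boundary = 119.306.
k=1: B_{2}/(2)! × [f^{(1)}(47) − f^{(1)}(12)] = 1/12 × (0.0212766 − 0.0833333) = -0.00517139.
After k=1: 119.300.
k=2: B_{4}/(4)! × [f^{(3)}(47) − f^{(3)}(12)] = −1/720 × (1.92636e-05 − 0.00115741) = 1.58076e-06.
After k=2: 119.300.
k=3: B_{6}/(6)! × [f^{(5)}(47) − f^{(5)}(12)] = 1/30240 × (1.04646e-07 − 9.64506e-05) = -3.18604e-09.
After k=3: 119.300.
k=4: B_{8}/(8)! × [f^{(7)}(47) − f^{(7)}(12)] = −1/1209600 × (1.42117e-09 − 2.00939e-05) = 1.66108e-11.

S_4 ≈ 119.300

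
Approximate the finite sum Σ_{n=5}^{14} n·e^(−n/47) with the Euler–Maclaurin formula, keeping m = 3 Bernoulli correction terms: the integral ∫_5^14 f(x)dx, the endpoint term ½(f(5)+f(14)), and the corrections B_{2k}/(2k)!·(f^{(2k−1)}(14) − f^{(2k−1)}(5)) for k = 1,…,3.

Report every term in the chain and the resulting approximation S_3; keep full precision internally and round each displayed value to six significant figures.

Integral: ∫_5^14 x·e^(−x/47) dx = 68.9025.
Endpoint term: (f(5) + f(14))/2 = (4.49540 + 10.3935)/2 = 7.44447.
Integral + boundary = 76.3470.
Correction k=1: B_{2}/2! · (f^{(1)}(14) − f^{(1)}(5)) = 1/12 · (0.521257 − 0.803433) = -0.0235147.
Running total after k=1: 76.3235.
Correction k=2: B_{4}/4! · (f^{(3)}(14) − f^{(3)}(5)) = −1/720 · (0.000908125 − 0.00117772) = 3.74443e-07.
Running total after k=2: 76.3235.
Correction k=3: B_{6}/6! · (f^{(5)}(14) − f^{(5)}(5)) = 1/30240 · (7.15383e-07 − 9.01648e-07) = -6.15955e-12.

S_3 ≈ 76.3235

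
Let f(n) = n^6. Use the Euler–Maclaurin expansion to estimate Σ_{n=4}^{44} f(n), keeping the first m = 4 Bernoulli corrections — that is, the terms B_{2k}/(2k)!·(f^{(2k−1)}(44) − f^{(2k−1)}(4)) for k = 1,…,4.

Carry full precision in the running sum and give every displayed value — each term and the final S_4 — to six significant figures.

∫_4^44 x^6 dx evaluates to 4.56111e+10.
Endpoint term: (f(4) + f(44))/2 = (4096.00 + 7.25631e+09)/2 = 3.62816e+09.
Integral + boundary = 4.92393e+10.
Order-1 term: 1/12 · (9.89497e+08 − 6144.00) = 8.24576e+07.
After k=1: 4.93217e+10.
Order-2 term: −1/720 · (1.02221e+07 − 7680.00) = -14186.7.
After k=2: 4.93217e+10.
Order-3 term: 1/30240 · (31680.0 − 2880.00) = 0.952381.
After k=3: 4.93217e+10.
Order-4 term: −1/1209600 · (0.00000 − 0.00000) = 0.00000.

S_4 ≈ 4.93217e+10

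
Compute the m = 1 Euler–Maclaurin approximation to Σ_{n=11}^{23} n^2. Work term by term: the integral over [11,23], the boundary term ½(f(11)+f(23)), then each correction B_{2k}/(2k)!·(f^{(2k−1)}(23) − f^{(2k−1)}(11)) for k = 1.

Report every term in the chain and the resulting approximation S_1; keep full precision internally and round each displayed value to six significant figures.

Integral: ∫_11^23 x^2 dx = 3612.00.
½[f(11) + f(23)] = ½[121.000 + 529.000] = 325.000.
Integral + boundary = 3937.00.
k=1: B_{2}/(2)! × [f^{(1)}(23) − f^{(1)}(11)] = 1/12 × (46.0000 − 22.0000) = 2.00000.

S_1 ≈ 3939.00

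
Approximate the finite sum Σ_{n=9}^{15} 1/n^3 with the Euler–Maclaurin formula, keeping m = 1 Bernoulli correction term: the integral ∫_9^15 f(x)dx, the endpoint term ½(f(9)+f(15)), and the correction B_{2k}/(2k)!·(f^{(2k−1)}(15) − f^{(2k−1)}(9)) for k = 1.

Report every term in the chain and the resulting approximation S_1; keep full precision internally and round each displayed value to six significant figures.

Integral: ∫_9^15 1/x^3 dx = 0.00395062.
Boundary: ½(f(9) + f(15)) = ½(0.00137174 + 0.000296296) = 0.000834019.
So far: 0.00478464.
Correction k=1: B_{2}/2! · (f^{(1)}(15) − f^{(1)}(9)) = 1/12 · (-5.92593e-05 − (-0.000457247)) = 3.31657e-05.

S_1 ≈ 0.00481780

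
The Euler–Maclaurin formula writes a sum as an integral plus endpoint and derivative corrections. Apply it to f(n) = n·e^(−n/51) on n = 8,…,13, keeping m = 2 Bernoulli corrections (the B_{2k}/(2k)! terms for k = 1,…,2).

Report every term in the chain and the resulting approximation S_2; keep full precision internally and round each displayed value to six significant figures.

The integral term ∫_8^13 x·e^(−x/51) dx = 42.5821.
Endpoint term: (f(8) + f(13))/2 = (6.83857 + 10.0749)/2 = 8.45674.
Integral + boundary = 51.0388.
Correction k=1: B_{2}/2! · (f^{(1)}(13) − f^{(1)}(8)) = 1/12 · (0.577445 − 0.720732) = -0.0119405.
Partial sum through k=1: 51.0269.
Correction k=2: B_{4}/4! · (f^{(3)}(13) − f^{(3)}(8)) = −1/720 · (0.000817928 − 0.000934400) = 1.61767e-07.

S_2 ≈ 51.0269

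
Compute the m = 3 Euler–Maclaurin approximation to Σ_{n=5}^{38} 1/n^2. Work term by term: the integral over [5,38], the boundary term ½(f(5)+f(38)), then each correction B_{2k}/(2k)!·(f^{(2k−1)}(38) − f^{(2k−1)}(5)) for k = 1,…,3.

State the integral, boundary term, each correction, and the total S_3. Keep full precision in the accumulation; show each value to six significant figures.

S_3 ≈ 0.195350

The integral term ∫_5^38 1/x^2 dx = 0.173684.
½[f(5) + f(38)] = ½[0.0400000 + 0.000692521] = 0.0203463.
Integral + boundary = 0.194030.
Order-1 term: 1/12 · (-3.64485e-05 − (-0.0160000)) = 0.00133030.
After k=1: 0.195361.
Order-2 term: −1/720 · (-3.02896e-07 − (-0.00768000)) = -1.06662e-05.
After k=2: 0.195350.
Order-3 term: 1/30240 · (-6.29285e-09 − (-0.00921600)) = 3.04762e-07.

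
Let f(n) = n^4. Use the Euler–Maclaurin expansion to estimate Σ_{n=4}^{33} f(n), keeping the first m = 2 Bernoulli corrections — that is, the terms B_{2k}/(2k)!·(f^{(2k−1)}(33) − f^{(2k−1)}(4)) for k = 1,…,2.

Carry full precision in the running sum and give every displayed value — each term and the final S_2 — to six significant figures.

S_2 ≈ 8.43192e+06

Integral: ∫_4^33 x^4 dx = 7.82687e+06.
Boundary: ½(f(4) + f(33)) = ½(256.000 + 1.18592e+06) = 593088.
So far: 8.41996e+06.
k=1: B_{2}/(2)! × [f^{(1)}(33) − f^{(1)}(4)] = 1/12 × (143748 − 256.000) = 11957.7.
Partial sum through k=1: 8.43192e+06.
k=2: B_{4}/(4)! × [f^{(3)}(33) − f^{(3)}(4)] = −1/720 × (792.000 − 96.0000) = -0.966667.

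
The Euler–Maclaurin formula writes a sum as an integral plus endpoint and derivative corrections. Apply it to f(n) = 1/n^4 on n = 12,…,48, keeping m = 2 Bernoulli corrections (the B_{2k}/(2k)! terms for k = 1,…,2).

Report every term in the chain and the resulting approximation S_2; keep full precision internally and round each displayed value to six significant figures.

The integral term ∫_12^48 1/x^4 dx = 0.000189887.
Boundary: ½(f(12) + f(48)) = ½(4.82253e-05 + 1.88380e-07) = 2.42068e-05.
Integral + boundary = 0.000214094.
Correction k=1: B_{2}/2! · (f^{(1)}(48) − f^{(1)}(12)) = 1/12 · (-1.56983e-08 − (-1.60751e-05)) = 1.33828e-06.
Running total after k=1: 0.000215432.
Correction k=2: B_{4}/4! · (f^{(3)}(48) − f^{(3)}(12)) = −1/720 · (-2.04406e-10 − (-3.34898e-06)) = -4.65108e-09.

S_2 ≈ 0.000215428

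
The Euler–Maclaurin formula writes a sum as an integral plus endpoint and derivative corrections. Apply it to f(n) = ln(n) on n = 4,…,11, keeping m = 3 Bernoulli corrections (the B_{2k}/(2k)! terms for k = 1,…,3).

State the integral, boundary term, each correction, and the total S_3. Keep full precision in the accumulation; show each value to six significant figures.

Integral: ∫_4^11 ln(x) dx = 13.8317.
Boundary: ½(f(4) + f(11)) = ½(1.38629 + 2.39790) = 1.89209.
So far: 15.7238.
Correction k=1: B_{2}/2! · (f^{(1)}(11) − f^{(1)}(4)) = 1/12 · (0.0909091 − 0.250000) = -0.0132576.
After k=1: 15.7105.
Correction k=2: B_{4}/4! · (f^{(3)}(11) − f^{(3)}(4)) = −1/720 · (0.00150263 − 0.0312500) = 4.13158e-05.
After k=2: 15.7105.
Correction k=3: B_{6}/6! · (f^{(5)}(11) − f^{(5)}(4)) = 1/30240 · (0.000149021 − 0.0234375) = -7.70122e-07.

S_3 ≈ 15.7105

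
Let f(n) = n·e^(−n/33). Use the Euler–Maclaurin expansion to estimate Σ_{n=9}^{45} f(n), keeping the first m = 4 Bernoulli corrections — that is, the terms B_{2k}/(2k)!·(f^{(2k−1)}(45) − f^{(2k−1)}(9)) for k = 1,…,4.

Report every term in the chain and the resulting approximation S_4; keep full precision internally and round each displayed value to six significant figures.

The integral term ∫_9^45 x·e^(−x/33) dx = 396.915.
½[f(9) + f(45)] = ½[6.85170 + 11.5078] = 9.17976.
Integral + boundary = 406.095.
Correction k=1: B_{2}/2! · (f^{(1)}(45) − f^{(1)}(9)) = 1/12 · (-0.0929924 − 0.553673) = -0.0538888.
After k=1: 406.041.
Correction k=2: B_{4}/4! · (f^{(3)}(45) − f^{(3)}(9)) = −1/720 · (0.000384266 − 0.00190659) = 2.11434e-06.
After k=2: 406.041.
Correction k=3: B_{6}/6! · (f^{(5)}(45) − f^{(5)}(9)) = 1/30240 · (7.84137e-07 − 3.03467e-06) = -7.44223e-11.
After k=3: 406.041.
Correction k=4: B_{8}/8! · (f^{(7)}(45) − f^{(7)}(9)) = −1/1209600 · (1.11608e-09 − 3.96562e-09) = 2.35577e-15.

S_4 ≈ 406.041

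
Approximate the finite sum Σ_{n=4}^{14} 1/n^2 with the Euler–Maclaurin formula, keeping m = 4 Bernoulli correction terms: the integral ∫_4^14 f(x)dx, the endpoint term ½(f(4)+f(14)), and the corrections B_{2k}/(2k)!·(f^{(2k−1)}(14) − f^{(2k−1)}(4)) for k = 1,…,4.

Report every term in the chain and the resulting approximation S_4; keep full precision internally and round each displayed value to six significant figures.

The integral term ∫_4^14 1/x^2 dx = 0.178571.
½[f(4) + f(14)] = ½[0.0625000 + 0.00510204] = 0.0338010.
Running total after boundary: 0.212372.
Order-1 term: 1/12 · (-0.000728863 − (-0.0312500)) = 0.00254343.
After k=1: 0.214916.
Order-2 term: −1/720 · (-4.46243e-05 − (-0.0234375)) = -3.24901e-05.
After k=2: 0.214883.
Order-3 term: 1/30240 · (-6.83024e-06 − (-0.0439453)) = 1.45299e-06.
After k=3: 0.214885.
Order-4 term: −1/1209600 · (-1.95150e-06 − (-0.153809)) = -1.27155e-07.

S_4 ≈ 0.214885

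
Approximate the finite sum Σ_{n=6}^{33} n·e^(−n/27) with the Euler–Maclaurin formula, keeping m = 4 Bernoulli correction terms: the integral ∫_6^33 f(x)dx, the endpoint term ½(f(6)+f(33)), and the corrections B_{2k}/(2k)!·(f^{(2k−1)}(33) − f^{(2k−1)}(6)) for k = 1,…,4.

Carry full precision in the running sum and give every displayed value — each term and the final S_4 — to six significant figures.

∫_6^33 x·e^(−x/27) dx evaluates to 236.246.
Boundary: ½(f(6) + f(33)) = ½(4.80442 + 9.72097) = 7.26270.
Integral + boundary = 243.509.
k=1: B_{2}/(2)! × [f^{(1)}(33) − f^{(1)}(6)] = 1/12 × (-0.0654611 − 0.622796) = -0.0573547.
Partial sum through k=1: 243.451.
k=2: B_{4}/(4)! × [f^{(3)}(33) − f^{(3)}(6)] = −1/720 × (0.000718366 − 0.00305113) = 3.23994e-06.
Partial sum through k=2: 243.451.
k=3: B_{6}/(6)! × [f^{(5)}(33) − f^{(5)}(6)] = 1/30240 × (2.09400e-06 − 7.19881e-06) = -1.68810e-10.
Partial sum through k=3: 243.451.
k=4: B_{8}/(8)! × [f^{(7)}(33) − f^{(7)}(6)] = −1/1209600 × (4.39313e-09 − 1.40086e-08) = 7.94930e-15.

S_4 ≈ 243.451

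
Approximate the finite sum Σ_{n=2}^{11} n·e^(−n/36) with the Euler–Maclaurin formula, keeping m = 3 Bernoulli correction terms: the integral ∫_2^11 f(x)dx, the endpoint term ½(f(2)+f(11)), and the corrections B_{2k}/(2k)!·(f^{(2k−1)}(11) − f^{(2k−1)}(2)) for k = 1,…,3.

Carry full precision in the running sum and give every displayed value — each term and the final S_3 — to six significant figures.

S_3 ≈ 52.5186

Integral: ∫_2^11 x·e^(−x/36) dx = 47.5525.
Boundary: ½(f(2) + f(11)) = ½(1.89192 + 8.10385) = 4.99789.
So far: 52.5504.
Order-1 term: 1/12 · (0.511607 − 0.893406) = -0.0318166.
After k=1: 52.5186.
Order-2 term: −1/720 · (0.00153166 − 0.00214917) = 8.57650e-07.
After k=2: 52.5186.
Order-3 term: 1/30240 · (2.05908e-06 − 2.78471e-06) = -2.39957e-11.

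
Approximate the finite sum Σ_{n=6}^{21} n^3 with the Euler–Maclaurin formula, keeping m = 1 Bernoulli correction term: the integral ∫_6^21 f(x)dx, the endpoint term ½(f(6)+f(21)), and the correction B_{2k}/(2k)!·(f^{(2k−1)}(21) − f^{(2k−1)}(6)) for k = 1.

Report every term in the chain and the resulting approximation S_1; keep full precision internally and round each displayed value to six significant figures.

The integral term ∫_6^21 x^3 dx = 48296.2.
Boundary: ½(f(6) + f(21)) = ½(216.000 + 9261.00) = 4738.50.
Running total after boundary: 53034.8.
Correction k=1: B_{2}/2! · (f^{(1)}(21) − f^{(1)}(6)) = 1/12 · (1323.00 − 108.000) = 101.250.

S_1 ≈ 53136.0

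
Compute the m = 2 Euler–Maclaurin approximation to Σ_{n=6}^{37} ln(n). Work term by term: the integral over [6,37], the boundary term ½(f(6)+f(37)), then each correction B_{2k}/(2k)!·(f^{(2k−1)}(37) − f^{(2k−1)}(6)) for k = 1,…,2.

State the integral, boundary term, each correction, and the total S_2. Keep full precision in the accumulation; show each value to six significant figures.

Integral: ∫_6^37 ln(x) dx = 91.8534.
Boundary: ½(f(6) + f(37)) = ½(1.79176 + 3.61092) = 2.70134.
Integral + boundary = 94.5547.
Correction k=1: B_{2}/2! · (f^{(1)}(37) − f^{(1)}(6)) = 1/12 · (0.0270270 − 0.166667) = -0.0116366.
Running total after k=1: 94.5431.
Correction k=2: B_{4}/4! · (f^{(3)}(37) − f^{(3)}(6)) = −1/720 · (3.94843e-05 − 0.00925926) = 1.28052e-05.

S_2 ≈ 94.5431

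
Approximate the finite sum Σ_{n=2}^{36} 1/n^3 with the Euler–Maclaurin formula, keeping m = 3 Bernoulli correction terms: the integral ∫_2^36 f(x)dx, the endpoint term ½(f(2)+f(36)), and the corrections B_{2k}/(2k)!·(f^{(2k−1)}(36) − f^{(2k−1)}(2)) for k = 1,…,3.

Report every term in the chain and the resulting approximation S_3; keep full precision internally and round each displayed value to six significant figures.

Integral: ∫_2^36 1/x^3 dx = 0.124614.
Boundary: ½(f(2) + f(36)) = ½(0.125000 + 2.14335e-05) = 0.0625107.
Running total after boundary: 0.187125.
Correction k=1: B_{2}/2! · (f^{(1)}(36) − f^{(1)}(2)) = 1/12 · (-1.78612e-06 − (-0.187500)) = 0.0156249.
Running total after k=1: 0.202750.
Correction k=2: B_{4}/4! · (f^{(3)}(36) − f^{(3)}(2)) = −1/720 · (-2.75636e-08 − (-0.937500)) = -0.00130208.
Running total after k=2: 0.201448.
Correction k=3: B_{6}/6! · (f^{(5)}(36) − f^{(5)}(2)) = 1/30240 · (-8.93265e-10 − (-9.84375)) = 0.000325521.

S_3 ≈ 0.201773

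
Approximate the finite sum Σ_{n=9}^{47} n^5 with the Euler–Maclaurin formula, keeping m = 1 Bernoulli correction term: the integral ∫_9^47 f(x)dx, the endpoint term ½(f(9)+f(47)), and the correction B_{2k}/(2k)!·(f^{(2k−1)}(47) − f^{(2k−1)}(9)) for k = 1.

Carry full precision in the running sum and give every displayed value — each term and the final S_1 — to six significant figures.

The integral term ∫_9^47 x^5 dx = 1.79645e+09.
½[f(9) + f(47)] = ½[59049.0 + 2.29345e+08] = 1.14702e+08.
Running total after boundary: 1.91115e+09.
k=1: B_{2}/(2)! × [f^{(1)}(47) − f^{(1)}(9)] = 1/12 × (2.43984e+07 − 32805.0) = 2.03047e+06.

S_1 ≈ 1.91318e+09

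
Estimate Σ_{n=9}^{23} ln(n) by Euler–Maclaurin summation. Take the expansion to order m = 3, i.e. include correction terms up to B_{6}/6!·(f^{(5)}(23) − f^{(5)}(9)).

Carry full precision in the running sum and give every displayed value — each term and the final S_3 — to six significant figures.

∫_9^23 ln(x) dx evaluates to 38.3413.
½[f(9) + f(23)] = ½[2.19722 + 3.13549] = 2.66636.
Running total after boundary: 41.0077.
Order-1 term: 1/12 · (0.0434783 − 0.111111) = -0.00563607.
Partial sum through k=1: 41.0021.
Order-2 term: −1/720 · (0.000164379 − 0.00274348) = 3.58209e-06.
Partial sum through k=2: 41.0021.
Order-3 term: 1/30240 · (3.72883e-06 − 0.000406442) = -1.33172e-08.

S_3 ≈ 41.0021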